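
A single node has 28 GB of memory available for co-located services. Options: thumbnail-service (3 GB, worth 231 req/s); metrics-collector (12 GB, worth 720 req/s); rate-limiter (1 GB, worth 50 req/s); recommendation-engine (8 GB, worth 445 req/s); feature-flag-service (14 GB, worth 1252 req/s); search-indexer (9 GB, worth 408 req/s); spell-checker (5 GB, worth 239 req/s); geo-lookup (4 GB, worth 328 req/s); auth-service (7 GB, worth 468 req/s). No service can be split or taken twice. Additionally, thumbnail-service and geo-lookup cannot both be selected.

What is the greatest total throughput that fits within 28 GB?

Ranking by ratio (throughput/GB): feature-flag-service 89.43, geo-lookup 82.00, thumbnail-service 77.00.
Taking rate-limiter + feature-flag-service + geo-lookup + auth-service: 26 GB used, 2098 in throughput.
The closest alternative, rate-limiter + recommendation-engine + feature-flag-service + geo-lookup, reaches only 2075.

2098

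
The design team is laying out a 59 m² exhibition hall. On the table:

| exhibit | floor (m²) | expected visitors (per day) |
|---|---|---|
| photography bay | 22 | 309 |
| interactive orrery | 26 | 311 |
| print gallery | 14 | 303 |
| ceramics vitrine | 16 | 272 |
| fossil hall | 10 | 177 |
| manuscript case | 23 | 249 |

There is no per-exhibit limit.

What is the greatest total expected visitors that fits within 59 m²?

1212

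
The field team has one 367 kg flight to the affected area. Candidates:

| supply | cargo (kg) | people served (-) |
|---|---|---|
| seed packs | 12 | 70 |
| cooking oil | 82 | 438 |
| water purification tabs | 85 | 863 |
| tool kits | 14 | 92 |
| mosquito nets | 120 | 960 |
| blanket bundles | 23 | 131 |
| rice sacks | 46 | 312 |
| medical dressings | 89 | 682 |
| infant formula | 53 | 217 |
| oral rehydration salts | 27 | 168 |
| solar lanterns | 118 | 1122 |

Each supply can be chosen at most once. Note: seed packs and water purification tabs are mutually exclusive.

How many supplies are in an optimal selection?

The maximum people served within 367 kg is 3205.
For example water purification tabs + tool kits + mosquito nets + oral rehydration salts + solar lanterns achieves it, using 364 kg.
All optima have 5 supplies.

5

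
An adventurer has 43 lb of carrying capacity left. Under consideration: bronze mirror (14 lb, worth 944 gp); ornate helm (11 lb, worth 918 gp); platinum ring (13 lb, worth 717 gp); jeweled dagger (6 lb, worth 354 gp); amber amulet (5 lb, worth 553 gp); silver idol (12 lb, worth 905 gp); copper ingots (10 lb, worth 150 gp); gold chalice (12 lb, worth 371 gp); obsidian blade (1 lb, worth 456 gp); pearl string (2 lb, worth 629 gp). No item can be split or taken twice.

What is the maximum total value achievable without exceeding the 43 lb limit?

3854

Greedy by ratio would take ornate helm + jeweled dagger + amber amulet + silver idol + obsidian blade + pearl string: 37 lb used, total 3815.
The 12 lb tied up in silver idol is better spent on bronze mirror — total rises to 3854 (39 lb).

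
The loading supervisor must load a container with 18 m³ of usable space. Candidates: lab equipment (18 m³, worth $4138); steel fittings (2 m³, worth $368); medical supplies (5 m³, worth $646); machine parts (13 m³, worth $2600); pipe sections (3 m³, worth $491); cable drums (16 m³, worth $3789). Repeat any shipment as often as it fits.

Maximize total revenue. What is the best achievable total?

4157

Steel fittings + cable drums uses 18 of the 18 m³ and totals 4157.
That's the maximum — no swap from here does better than 4157.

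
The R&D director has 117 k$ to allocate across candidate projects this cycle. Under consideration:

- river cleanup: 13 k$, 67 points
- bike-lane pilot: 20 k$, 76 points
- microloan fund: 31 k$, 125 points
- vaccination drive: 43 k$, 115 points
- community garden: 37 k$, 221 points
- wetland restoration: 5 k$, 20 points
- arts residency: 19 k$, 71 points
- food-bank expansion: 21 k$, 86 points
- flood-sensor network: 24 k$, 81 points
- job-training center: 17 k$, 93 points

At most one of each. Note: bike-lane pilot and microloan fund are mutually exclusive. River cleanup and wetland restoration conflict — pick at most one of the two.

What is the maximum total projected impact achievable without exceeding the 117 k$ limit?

Density check — community garden 5.97, job-training center 5.47, river cleanup 5.15, food-bank expansion 4.10 are the best per k$.
Best packing: river cleanup + microloan fund + community garden + arts residency + job-training center — 117 k$, 577 total.

577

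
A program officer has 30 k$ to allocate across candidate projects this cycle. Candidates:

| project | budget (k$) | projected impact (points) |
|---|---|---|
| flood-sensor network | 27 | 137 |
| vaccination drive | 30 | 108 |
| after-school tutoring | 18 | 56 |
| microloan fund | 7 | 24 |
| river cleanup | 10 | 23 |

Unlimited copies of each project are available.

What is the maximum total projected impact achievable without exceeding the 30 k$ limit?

Best packing: flood-sensor network — 27 k$, 137 total.
Nothing else within 30 k$ beats 137.

137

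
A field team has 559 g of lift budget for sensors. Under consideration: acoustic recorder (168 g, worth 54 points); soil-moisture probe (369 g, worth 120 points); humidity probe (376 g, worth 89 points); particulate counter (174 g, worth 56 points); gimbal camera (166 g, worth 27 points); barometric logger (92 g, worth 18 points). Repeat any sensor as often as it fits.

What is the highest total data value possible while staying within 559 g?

Soil-moisture probe + particulate counter uses 543 of the 559 g and totals 176.
The spare 16 g is too small for any remaining sensor, and no exchange beats 176.

176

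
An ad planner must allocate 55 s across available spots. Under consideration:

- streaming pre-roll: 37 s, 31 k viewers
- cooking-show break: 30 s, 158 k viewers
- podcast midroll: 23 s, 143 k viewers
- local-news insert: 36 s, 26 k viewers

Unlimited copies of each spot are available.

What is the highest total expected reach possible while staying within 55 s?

301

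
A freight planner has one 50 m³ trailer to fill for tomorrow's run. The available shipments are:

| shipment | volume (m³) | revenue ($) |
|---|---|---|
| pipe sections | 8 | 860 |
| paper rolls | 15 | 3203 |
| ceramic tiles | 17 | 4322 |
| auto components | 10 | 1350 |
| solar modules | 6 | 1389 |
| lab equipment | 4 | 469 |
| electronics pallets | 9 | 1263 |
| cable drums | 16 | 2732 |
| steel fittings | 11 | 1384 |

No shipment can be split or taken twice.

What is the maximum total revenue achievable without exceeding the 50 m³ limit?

10298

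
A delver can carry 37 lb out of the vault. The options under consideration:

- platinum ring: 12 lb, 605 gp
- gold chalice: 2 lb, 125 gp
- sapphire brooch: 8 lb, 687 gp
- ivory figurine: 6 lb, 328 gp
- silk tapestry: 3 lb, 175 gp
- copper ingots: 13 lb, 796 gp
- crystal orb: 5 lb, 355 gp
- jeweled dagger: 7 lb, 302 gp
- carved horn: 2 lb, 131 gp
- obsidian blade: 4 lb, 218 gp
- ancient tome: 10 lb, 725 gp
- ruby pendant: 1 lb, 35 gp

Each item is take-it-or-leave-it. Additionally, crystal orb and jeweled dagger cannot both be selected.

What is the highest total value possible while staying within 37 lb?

2598

Taking the top-ratio items first gives gold chalice + sapphire brooch + ivory figurine + silk tapestry + crystal orb + carved horn + ancient tome + ruby pendant for 2561 (37 lb).
A better packing is sapphire brooch + copper ingots + crystal orb + ancient tome + ruby pendant: 37 lb, total 2598.
Next best is gold chalice + sapphire brooch + ivory figurine + crystal orb + carved horn + obsidian blade + ancient tome at 2569 (37 lb) — short by 29.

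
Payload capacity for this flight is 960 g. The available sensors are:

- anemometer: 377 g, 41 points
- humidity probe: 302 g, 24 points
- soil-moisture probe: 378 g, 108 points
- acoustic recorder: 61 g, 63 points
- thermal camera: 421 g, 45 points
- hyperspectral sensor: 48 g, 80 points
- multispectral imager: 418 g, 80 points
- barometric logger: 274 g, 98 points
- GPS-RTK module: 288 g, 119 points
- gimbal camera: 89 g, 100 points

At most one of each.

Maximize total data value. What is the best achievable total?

Taking the top-ratio sensors first gives acoustic recorder + hyperspectral sensor + barometric logger + GPS-RTK module + gimbal camera for 460 (760 g).
The 274 g tied up in barometric logger is better spent on soil-moisture probe — total rises to 470 (864 g).

470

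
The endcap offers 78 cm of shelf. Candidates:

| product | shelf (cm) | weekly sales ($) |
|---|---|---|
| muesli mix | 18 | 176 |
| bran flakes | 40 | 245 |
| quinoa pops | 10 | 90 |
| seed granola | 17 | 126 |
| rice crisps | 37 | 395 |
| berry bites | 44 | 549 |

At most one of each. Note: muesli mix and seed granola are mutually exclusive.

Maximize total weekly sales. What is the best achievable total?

815

Ranking by ratio (weekly sales/cm): berry bites 12.48, rice crisps 10.68, muesli mix 9.78, quinoa pops 9.00.
Muesli mix + quinoa pops + berry bites uses 72 of the 78 cm and totals 815.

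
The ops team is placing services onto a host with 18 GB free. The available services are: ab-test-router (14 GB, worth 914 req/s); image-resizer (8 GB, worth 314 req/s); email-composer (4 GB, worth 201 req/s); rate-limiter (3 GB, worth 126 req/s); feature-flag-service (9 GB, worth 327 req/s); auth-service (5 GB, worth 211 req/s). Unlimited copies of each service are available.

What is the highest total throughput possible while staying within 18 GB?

By throughput per GB: ab-test-router 65.29, email-composer 50.25, auth-service 42.20, rate-limiter 42.00 lead.
Ab-test-router + email-composer uses 18 of the 18 GB and totals 1115.

1115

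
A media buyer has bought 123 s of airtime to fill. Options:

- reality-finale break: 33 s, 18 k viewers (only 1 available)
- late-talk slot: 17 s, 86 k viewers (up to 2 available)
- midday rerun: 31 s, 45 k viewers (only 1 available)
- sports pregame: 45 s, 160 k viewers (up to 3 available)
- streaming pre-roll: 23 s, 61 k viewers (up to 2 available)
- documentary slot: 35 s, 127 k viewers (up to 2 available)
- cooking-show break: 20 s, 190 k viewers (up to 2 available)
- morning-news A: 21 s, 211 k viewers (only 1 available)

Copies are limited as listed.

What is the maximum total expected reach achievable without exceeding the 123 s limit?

Taking the top-ratio spots first gives 2×late-talk slot + streaming pre-roll + 2×cooking-show break + morning-news A for 824 (118 s).
The 40 s tied up in late-talk slot and streaming pre-roll is better spent on sports pregame — total rises to 837 (123 s).
That's the maximum — no swap from here does better than 837.

837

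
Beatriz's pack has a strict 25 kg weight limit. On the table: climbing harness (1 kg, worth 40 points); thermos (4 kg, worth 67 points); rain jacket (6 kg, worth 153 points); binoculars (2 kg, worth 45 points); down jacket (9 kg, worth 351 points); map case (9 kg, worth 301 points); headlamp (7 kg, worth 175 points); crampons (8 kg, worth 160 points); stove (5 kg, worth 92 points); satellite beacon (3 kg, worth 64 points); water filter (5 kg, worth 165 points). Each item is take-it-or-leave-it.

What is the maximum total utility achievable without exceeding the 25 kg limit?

862

Density check — climbing harness 40.00, down jacket 39.00, map case 33.44 are the best per kg.
The ratio heuristic lands on climbing harness + down jacket + map case + water filter (857) but leaves 1 kg idle.
Replace climbing harness with binoculars: the trade gains 5 net, giving 862 at 25 kg.
Runner-up climbing harness + down jacket + map case + water filter tops out at 857.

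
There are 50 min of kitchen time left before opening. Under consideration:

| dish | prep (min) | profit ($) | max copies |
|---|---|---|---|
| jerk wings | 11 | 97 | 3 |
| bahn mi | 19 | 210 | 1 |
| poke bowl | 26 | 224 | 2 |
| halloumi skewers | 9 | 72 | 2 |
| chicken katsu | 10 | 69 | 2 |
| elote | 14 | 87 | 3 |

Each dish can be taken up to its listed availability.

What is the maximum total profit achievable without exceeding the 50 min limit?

476

The ratio ordering already packs tightly: 2×jerk wings + bahn mi + halloumi skewers, 50 min, 476.
Nothing else within 50 min beats 476.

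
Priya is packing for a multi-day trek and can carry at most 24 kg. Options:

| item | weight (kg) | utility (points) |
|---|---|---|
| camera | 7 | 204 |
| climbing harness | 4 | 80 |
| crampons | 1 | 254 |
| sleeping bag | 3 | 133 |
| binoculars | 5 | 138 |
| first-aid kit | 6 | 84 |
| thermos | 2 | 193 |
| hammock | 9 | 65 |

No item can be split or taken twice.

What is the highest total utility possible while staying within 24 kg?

Greedy by ratio would take camera + climbing harness + crampons + sleeping bag + binoculars + thermos: 22 kg used, total 1002.
The 4 kg tied up in climbing harness is better spent on first-aid kit — total rises to 1006 (24 kg).

1006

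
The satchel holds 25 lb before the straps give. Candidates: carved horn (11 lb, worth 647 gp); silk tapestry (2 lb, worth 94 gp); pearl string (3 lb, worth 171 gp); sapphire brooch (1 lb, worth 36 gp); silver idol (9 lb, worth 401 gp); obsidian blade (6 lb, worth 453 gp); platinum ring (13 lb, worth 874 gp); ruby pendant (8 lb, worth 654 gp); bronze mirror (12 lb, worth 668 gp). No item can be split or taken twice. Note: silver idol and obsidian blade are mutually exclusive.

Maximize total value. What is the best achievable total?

1754

Best packing: carved horn + obsidian blade + ruby pendant — 25 lb, 1754 total.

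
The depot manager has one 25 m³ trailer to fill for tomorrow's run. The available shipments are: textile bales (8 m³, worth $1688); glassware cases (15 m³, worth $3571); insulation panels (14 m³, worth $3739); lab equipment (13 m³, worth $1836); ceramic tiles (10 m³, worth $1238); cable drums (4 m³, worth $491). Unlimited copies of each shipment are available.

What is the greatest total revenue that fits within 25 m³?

Ranking by ratio (revenue/m³): insulation panels 267.07, glassware cases 238.07, textile bales 211.00, lab equipment 141.23.
Taking textile bales + insulation panels: 22 m³ used, 5427 in revenue.
Every other selection either busts 25 m³ or fails to beat 5427.

5427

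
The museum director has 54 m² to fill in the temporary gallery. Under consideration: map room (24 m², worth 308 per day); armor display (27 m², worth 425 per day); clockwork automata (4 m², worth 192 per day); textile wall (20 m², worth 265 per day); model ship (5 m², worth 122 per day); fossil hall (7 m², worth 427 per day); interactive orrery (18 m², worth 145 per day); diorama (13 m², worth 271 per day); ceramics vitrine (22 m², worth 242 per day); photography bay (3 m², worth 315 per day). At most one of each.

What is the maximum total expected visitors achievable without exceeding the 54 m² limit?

Taking the top-ratio exhibits first gives clockwork automata + textile wall + model ship + fossil hall + diorama + photography bay for 1592 (52 m²).
Replace textile wall and model ship with armor display: the trade gains 38 net, giving 1630 at 54 m².

1630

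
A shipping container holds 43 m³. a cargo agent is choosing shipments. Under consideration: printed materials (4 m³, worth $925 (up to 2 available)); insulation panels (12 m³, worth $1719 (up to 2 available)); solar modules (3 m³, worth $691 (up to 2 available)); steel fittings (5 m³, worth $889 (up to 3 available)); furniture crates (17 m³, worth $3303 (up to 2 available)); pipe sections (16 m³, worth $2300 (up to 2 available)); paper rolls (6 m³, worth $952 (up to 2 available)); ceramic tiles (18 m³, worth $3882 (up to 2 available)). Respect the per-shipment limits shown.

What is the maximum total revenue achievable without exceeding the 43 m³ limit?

9380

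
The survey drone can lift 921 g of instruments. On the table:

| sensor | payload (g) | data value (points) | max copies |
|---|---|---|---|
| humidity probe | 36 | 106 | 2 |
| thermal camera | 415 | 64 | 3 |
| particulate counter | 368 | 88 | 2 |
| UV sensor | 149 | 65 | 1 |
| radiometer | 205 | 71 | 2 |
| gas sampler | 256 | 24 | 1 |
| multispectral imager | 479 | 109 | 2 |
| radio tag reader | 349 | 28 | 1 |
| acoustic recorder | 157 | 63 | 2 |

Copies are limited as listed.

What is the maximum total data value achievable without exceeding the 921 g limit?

491

Greedy by ratio would take 2×humidity probe + UV sensor + radiometer + 2×acoustic recorder: 740 g used, total 474.
Replace radiometer with particulate counter: the trade gains 17 net, giving 491 at 903 g.
That's the maximum — no swap from here does better than 491.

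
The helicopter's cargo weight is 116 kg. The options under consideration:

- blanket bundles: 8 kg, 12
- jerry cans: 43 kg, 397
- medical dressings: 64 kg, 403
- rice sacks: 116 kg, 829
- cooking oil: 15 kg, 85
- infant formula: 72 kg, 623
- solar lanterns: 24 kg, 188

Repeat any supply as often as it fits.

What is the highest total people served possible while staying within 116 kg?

1020

By people served per kg: jerry cans 9.23, infant formula 8.65, solar lanterns 7.83 lead.
A density-first pass picks 2×jerry cans + solar lanterns — 982 at 110 kg.
Dropping jerry cans and solar lanterns frees 67 kg; slotting in infant formula (72 kg) lifts the total to 1020 at 115 kg.
Nothing else within 116 kg beats 1020.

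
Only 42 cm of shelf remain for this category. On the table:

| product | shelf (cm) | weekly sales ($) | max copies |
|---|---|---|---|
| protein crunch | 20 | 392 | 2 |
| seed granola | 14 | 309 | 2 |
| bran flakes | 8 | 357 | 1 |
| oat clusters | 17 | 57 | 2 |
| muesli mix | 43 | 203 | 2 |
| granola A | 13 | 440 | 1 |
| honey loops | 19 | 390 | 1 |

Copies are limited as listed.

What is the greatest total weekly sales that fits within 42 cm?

Ranking by ratio (weekly sales/cm): bran flakes 44.62, granola A 33.85, seed granola 22.07, honey loops 20.53.
Taking the top-ratio products first gives seed granola + bran flakes + granola A for 1106 (35 cm).
Replace seed granola with protein crunch: the trade gains 83 net, giving 1189 at 41 cm.
Nothing else within 42 cm beats 1189.

1189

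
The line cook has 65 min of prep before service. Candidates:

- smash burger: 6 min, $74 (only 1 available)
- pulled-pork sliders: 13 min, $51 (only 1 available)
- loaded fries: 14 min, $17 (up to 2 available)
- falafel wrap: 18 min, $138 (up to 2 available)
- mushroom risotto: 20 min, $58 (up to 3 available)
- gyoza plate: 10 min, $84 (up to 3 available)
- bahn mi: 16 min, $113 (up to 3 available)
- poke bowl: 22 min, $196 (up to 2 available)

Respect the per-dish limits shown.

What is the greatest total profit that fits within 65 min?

560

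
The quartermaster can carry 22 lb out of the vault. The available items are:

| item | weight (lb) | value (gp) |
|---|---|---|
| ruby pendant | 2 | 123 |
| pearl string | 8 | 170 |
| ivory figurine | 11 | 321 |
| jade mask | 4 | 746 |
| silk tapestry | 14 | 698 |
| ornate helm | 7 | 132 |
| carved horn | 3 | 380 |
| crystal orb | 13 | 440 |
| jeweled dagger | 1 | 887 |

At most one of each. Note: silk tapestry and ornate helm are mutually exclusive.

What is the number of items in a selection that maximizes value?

The maximum value within 22 lb is 2711.
One optimal bundle: jade mask + silk tapestry + carved horn + jeweled dagger (22 lb).
Any selection reaching 2711 contains exactly 4 items.

4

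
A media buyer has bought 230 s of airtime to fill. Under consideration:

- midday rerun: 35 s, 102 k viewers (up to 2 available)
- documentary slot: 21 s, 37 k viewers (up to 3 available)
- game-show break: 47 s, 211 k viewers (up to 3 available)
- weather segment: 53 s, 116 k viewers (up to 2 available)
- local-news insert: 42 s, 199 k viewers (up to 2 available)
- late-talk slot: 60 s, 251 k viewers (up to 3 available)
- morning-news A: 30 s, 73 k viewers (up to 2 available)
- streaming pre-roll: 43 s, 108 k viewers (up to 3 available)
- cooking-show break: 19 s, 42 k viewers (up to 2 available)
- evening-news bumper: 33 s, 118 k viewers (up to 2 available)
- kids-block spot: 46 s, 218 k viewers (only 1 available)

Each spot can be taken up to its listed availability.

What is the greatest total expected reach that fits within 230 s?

1050

Greedy by ratio would take 2×game-show break + 2×local-news insert + kids-block spot: 224 s used, total 1038.
Dropping local-news insert frees 42 s; slotting in game-show break (47 s) lifts the total to 1050 at 229 s.
That's the maximum — no swap from here does better than 1050.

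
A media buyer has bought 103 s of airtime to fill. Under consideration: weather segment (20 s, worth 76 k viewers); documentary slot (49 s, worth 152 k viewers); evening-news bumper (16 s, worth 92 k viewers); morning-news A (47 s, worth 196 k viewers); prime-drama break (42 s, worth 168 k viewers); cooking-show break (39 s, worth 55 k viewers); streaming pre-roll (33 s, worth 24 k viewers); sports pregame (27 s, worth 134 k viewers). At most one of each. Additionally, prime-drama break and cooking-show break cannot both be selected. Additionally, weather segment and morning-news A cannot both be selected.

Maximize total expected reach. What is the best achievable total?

422

Density check — evening-news bumper 5.75, sports pregame 4.96, morning-news A 4.17 are the best per s.
The ratio ordering already packs tightly: evening-news bumper + morning-news A + sports pregame, 90 s, 422.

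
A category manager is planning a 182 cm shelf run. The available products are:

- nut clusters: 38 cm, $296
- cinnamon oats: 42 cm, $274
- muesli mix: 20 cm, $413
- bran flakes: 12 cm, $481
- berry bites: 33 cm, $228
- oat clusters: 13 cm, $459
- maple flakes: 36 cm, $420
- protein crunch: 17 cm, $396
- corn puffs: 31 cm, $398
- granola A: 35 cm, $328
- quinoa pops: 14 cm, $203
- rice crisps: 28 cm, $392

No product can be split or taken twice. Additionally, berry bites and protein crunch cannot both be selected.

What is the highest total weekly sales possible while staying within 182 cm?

3162

Muesli mix + bran flakes + oat clusters + maple flakes + protein crunch + corn puffs + quinoa pops + rice crisps uses 171 of the 182 cm and totals 3162.
Every other selection either busts 182 cm or breaks a pairing rule or fails to beat 3162.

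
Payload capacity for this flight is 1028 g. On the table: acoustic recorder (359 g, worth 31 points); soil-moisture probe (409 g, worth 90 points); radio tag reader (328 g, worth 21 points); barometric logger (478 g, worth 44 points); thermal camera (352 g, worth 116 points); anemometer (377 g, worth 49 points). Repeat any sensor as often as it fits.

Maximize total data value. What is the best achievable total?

Best packing: 2×thermal camera — 704 g, 232 total.
No other feasible combination exceeds 232.

232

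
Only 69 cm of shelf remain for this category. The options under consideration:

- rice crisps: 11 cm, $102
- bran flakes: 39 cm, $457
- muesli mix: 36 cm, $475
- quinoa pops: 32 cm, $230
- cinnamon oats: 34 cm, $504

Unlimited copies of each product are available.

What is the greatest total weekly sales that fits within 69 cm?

2×cinnamon oats uses 68 of the 69 cm and totals 1008.
No other feasible combination exceeds 1008.

1008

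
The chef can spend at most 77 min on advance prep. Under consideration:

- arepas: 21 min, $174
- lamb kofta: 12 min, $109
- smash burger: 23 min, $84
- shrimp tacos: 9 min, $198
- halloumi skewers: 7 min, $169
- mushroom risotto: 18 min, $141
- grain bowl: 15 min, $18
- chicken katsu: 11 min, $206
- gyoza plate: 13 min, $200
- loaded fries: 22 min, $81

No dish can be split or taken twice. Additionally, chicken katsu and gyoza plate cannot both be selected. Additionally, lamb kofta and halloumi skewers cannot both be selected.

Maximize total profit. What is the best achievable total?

Best packing: arepas + shrimp tacos + halloumi skewers + mushroom risotto + chicken katsu — 66 min, 888 total.

888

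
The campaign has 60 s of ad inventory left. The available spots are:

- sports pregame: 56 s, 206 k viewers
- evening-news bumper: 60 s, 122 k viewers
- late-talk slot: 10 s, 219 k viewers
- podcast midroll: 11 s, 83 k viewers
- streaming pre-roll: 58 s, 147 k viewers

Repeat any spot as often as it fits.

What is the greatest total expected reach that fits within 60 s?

1314

Ranking by ratio (expected reach/s): late-talk slot 21.90, podcast midroll 7.55, sports pregame 3.68.
Best packing: 6×late-talk slot — 60 s, 1314 total.
Every other selection either busts 60 s or fails to beat 1314.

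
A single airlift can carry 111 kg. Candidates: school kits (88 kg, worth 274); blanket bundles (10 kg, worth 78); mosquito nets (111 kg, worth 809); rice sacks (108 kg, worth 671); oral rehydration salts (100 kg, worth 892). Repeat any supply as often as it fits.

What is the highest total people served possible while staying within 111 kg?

Blanket bundles + oral rehydration salts uses 110 of the 111 kg and totals 970.
The spare 1 kg is too small for any remaining supply, and no exchange beats 970.

970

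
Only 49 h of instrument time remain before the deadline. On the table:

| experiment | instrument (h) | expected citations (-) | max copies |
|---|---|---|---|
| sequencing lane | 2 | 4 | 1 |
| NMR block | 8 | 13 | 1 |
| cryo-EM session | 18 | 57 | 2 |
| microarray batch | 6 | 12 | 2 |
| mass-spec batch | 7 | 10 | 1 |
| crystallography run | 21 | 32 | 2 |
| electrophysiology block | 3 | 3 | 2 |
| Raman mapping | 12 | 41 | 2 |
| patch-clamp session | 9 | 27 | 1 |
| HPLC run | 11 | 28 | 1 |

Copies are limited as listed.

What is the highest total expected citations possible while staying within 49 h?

155

Greedy by ratio would take sequencing lane + cryo-EM session + electrophysiology block + 2×Raman mapping: 47 h used, total 146.
Replace sequencing lane and electrophysiology block and Raman mapping with cryo-EM session: the trade gains 9 net, giving 155 at 48 h.
No other feasible combination exceeds 155.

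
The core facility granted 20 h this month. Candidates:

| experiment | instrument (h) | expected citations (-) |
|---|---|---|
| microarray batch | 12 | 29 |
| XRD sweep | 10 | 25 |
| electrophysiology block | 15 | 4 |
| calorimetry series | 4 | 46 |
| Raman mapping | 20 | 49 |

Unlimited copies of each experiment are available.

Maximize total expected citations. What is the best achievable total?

Taking 5×calorimetry series: 20 h used, 230 in expected citations.

230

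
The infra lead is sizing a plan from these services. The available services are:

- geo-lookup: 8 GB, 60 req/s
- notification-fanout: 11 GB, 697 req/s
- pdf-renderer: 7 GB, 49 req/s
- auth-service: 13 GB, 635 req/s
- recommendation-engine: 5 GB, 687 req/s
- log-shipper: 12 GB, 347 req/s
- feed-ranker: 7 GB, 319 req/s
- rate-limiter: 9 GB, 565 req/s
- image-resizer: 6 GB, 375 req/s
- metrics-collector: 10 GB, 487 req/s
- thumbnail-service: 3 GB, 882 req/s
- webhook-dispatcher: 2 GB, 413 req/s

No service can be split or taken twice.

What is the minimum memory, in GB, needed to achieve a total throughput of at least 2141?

Need the lightest bundle worth ≥ 2141.
Taking recommendation-engine + image-resizer + thumbnail-service + webhook-dispatcher gives 2357 (≥ 2141) for 16 GB.
Any bundle with less than 16 GB falls short of 2141.

16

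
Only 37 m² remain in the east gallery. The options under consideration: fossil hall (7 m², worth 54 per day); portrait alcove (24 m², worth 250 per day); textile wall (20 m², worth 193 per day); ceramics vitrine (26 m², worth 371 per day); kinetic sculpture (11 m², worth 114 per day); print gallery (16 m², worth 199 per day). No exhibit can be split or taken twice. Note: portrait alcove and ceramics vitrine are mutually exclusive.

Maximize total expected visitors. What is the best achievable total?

485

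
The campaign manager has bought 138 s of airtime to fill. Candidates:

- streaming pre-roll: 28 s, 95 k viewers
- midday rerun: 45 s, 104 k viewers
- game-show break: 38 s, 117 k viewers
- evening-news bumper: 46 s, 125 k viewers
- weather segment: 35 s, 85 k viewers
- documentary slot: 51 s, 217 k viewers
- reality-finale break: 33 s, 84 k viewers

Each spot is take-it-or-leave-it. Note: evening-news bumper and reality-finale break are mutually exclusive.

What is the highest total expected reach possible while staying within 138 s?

459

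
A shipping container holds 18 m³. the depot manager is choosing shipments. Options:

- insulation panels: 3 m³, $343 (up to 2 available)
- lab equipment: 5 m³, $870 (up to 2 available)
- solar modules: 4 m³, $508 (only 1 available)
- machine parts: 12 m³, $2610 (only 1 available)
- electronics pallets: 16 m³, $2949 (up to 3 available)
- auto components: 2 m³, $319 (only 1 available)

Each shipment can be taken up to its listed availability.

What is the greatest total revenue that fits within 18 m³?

3480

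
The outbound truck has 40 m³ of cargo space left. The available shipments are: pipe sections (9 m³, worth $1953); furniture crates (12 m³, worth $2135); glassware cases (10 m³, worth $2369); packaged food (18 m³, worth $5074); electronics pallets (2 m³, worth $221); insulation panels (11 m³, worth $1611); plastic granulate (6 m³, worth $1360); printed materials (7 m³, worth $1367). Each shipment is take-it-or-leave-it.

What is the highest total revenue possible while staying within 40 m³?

Ranking by ratio (revenue/m³): packaged food 281.89, glassware cases 236.90, plastic granulate 226.67.
Greedy by ratio would take glassware cases + packaged food + electronics pallets + plastic granulate: 36 m³ used, total 9024.
The 12 m³ tied up in glassware cases and electronics pallets is better spent on pipe sections + printed materials — total rises to 9754 (40 m³).
Every other selection either busts 40 m³ or fails to beat 9754.

9754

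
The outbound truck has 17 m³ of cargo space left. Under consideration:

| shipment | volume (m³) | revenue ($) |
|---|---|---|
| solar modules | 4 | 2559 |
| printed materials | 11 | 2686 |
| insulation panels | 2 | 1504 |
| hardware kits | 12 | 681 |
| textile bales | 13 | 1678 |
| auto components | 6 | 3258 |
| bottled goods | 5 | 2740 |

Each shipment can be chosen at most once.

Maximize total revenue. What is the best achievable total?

The ratio ordering already packs tightly: solar modules + insulation panels + auto components + bottled goods, 17 m³, 10061.

10061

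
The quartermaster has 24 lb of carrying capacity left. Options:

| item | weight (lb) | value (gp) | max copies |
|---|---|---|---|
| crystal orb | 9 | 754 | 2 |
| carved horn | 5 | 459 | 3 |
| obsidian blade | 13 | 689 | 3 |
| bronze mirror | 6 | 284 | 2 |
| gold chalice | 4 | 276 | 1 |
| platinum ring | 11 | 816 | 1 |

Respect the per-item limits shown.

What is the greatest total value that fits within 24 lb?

Taking crystal orb + 3×carved horn: 24 lb used, 2131 in value.
That's the maximum — no swap from here does better than 2131.

2131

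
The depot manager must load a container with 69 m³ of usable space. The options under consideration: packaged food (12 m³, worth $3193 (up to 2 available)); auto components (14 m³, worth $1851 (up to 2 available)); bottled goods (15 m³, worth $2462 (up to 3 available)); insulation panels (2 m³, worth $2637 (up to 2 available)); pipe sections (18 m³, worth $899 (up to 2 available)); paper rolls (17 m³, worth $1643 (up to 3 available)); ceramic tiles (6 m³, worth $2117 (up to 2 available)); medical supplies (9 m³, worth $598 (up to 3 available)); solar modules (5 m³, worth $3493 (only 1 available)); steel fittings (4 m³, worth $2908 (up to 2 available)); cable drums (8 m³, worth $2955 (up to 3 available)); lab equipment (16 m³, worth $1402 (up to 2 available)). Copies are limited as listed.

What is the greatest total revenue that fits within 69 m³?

31113

Ranking by ratio (revenue/m³): insulation panels 1318.50, steel fittings 727.00, solar modules 698.60.
The ratio heuristic lands on packaged food + 2×insulation panels + 2×ceramic tiles + solar modules + 2×steel fittings + 3×cable drums (30875) but leaves 4 m³ idle.
Dropping cable drums frees 8 m³; slotting in packaged food (12 m³) lifts the total to 31113 at 69 m³.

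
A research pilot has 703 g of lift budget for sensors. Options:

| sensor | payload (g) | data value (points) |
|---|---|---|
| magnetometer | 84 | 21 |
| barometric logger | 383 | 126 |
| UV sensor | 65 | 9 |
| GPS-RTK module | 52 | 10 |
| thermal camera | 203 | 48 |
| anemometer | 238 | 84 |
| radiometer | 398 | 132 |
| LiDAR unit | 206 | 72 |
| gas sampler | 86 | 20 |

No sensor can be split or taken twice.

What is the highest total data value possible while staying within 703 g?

226

By data value per g: anemometer 0.35, LiDAR unit 0.35, radiometer 0.33, barometric logger 0.33 lead.
Greedy by ratio would take magnetometer + GPS-RTK module + anemometer + LiDAR unit + gas sampler: 666 g used, total 207.
The 376 g tied up in magnetometer and LiDAR unit and gas sampler is better spent on radiometer — total rises to 226 (688 g).
Runner-up UV sensor + anemometer + radiometer tops out at 225.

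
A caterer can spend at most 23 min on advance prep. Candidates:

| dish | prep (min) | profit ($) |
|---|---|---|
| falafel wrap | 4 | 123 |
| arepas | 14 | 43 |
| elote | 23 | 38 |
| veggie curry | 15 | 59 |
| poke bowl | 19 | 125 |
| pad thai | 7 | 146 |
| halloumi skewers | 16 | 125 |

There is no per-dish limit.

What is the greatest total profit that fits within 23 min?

By profit per min: falafel wrap 30.75, pad thai 20.86, halloumi skewers 7.81 lead.
Filling by ratio: 5×falafel wrap for 615, with 3 min left unused.
Replace falafel wrap with pad thai: the trade gains 23 net, giving 638 at 23 min.

638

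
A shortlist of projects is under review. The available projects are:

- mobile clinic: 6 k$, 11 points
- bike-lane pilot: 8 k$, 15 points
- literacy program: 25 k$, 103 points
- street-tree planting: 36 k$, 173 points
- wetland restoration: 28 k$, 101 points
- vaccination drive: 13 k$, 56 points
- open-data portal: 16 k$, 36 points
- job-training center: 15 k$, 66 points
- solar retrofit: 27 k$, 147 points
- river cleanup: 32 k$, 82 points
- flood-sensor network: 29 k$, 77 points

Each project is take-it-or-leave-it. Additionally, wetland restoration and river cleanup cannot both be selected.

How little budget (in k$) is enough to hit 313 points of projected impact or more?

63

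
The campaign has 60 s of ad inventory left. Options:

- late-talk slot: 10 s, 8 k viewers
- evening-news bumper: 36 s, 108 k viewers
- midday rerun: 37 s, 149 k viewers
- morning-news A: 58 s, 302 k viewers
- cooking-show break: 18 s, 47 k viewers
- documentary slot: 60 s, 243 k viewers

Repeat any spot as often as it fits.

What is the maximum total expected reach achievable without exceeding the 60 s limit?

The ratio ordering already packs tightly: morning-news A, 58 s, 302.

302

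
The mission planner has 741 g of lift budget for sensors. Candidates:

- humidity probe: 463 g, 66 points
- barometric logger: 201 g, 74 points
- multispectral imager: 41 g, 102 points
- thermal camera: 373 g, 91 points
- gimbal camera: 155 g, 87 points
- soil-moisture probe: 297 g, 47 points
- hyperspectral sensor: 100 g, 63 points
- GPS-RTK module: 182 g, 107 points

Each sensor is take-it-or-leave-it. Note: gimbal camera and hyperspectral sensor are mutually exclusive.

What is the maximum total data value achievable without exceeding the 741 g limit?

Best packing: barometric logger + multispectral imager + gimbal camera + GPS-RTK module — 579 g, 370 total.
Every other selection either busts 741 g or breaks a pairing rule or fails to beat 370.

370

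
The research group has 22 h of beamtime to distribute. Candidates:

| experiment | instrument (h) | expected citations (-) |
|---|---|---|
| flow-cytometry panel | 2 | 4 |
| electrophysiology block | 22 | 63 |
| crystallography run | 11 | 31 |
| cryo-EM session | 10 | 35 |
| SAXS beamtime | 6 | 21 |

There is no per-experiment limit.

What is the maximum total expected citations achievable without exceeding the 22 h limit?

By expected citations per h: cryo-EM session 3.50, SAXS beamtime 3.50, electrophysiology block 2.86 lead.
Greedy by ratio would take flow-cytometry panel + 2×cryo-EM session: 22 h used, total 74.
The 12 h tied up in flow-cytometry panel and cryo-EM session is better spent on 2×SAXS beamtime — total rises to 77 (22 h).

77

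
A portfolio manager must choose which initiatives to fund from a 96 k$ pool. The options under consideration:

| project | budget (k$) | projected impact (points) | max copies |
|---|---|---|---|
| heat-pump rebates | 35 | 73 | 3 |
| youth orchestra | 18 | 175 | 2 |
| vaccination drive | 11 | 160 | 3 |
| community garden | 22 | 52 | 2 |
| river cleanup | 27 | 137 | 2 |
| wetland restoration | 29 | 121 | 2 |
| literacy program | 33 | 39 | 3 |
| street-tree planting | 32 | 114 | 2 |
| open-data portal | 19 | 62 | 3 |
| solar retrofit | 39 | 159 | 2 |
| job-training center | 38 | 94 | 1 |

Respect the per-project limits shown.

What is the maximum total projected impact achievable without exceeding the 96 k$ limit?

967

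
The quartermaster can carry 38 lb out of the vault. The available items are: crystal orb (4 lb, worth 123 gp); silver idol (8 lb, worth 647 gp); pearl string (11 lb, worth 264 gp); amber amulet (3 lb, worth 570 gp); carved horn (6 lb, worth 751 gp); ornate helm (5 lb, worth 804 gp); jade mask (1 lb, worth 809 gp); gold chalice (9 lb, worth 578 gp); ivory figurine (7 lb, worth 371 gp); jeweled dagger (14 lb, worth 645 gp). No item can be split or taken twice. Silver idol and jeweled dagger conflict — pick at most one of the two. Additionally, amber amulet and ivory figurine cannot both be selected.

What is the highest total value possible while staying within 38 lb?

4282

Ranking by ratio (value/lb): jade mask 809.00, amber amulet 190.00, ornate helm 160.80, carved horn 125.17.
Best packing: crystal orb + silver idol + amber amulet + carved horn + ornate helm + jade mask + gold chalice — 36 lb, 4282 total.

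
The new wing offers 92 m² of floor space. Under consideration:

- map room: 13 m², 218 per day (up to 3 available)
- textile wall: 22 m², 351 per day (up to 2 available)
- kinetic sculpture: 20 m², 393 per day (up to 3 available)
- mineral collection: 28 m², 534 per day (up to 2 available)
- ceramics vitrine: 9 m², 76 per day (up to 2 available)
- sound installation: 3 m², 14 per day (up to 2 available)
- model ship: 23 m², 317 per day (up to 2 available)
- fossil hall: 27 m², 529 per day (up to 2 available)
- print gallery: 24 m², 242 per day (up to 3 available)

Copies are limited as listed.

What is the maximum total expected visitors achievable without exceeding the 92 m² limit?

1727

Ranking by ratio (expected visitors/m²): kinetic sculpture 19.65, fossil hall 19.59, mineral collection 19.07, map room 16.77.
Taking the top-ratio exhibits first gives 3×kinetic sculpture + sound installation + fossil hall for 1722 (90 m²).
The 27 m² tied up in fossil hall is better spent on mineral collection — total rises to 1727 (91 m²).
No other feasible combination exceeds 1727.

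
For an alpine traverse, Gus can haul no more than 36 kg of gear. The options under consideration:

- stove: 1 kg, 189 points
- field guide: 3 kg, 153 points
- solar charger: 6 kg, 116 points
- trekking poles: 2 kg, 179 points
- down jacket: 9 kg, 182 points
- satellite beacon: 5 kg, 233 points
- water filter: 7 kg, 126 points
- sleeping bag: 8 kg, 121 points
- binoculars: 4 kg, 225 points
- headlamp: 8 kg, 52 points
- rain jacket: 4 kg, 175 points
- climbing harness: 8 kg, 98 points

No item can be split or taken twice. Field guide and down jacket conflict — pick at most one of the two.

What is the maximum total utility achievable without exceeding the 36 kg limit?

1401

Ranking by ratio (utility/kg): stove 189.00, trekking poles 89.50, binoculars 56.25, field guide 51.00.
Taking stove + field guide + trekking poles + satellite beacon + water filter + sleeping bag + binoculars + rain jacket: 34 kg used, 1401 in utility.
An exhaustive check of the 4096 subsets confirms 1401.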